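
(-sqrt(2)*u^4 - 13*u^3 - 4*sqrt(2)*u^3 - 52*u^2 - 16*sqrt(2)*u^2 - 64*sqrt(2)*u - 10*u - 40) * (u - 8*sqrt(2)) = -sqrt(2)*u^5 - 4*sqrt(2)*u^4 + 3*u^4 + 12*u^3 + 88*sqrt(2)*u^3 + 246*u^2 + 352*sqrt(2)*u^2 + 80*sqrt(2)*u + 984*u + 320*sqrt(2)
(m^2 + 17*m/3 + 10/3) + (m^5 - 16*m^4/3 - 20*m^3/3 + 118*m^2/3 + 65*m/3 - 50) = m^5 - 16*m^4/3 - 20*m^3/3 + 121*m^2/3 + 82*m/3 - 140/3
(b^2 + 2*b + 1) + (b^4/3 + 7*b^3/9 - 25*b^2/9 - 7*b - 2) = b^4/3 + 7*b^3/9 - 16*b^2/9 - 5*b - 1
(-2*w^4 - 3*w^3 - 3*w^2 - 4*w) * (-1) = 2*w^4 + 3*w^3 + 3*w^2 + 4*w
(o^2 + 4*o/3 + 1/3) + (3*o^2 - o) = 4*o^2 + o/3 + 1/3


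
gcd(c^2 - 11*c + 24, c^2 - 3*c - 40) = c - 8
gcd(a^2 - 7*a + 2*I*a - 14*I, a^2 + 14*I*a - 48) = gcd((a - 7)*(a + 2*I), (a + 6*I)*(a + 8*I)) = 1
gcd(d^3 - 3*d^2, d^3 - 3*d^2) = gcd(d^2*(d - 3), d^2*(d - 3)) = d^3 - 3*d^2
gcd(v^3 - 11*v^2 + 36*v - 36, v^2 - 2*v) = v - 2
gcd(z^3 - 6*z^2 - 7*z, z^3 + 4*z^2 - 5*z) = z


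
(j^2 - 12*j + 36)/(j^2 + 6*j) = (j^2 - 12*j + 36)/(j*(j + 6))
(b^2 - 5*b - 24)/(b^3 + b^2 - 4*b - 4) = (b^2 - 5*b - 24)/(b^3 + b^2 - 4*b - 4)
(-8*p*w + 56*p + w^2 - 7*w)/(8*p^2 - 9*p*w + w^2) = (7 - w)/(p - w)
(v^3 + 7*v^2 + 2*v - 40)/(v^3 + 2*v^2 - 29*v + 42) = (v^2 + 9*v + 20)/(v^2 + 4*v - 21)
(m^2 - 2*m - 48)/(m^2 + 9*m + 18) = (m - 8)/(m + 3)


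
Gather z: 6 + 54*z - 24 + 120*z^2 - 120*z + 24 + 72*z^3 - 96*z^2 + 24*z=72*z^3 + 24*z^2 - 42*z + 6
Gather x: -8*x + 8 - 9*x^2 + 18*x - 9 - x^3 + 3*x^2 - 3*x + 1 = -x^3 - 6*x^2 + 7*x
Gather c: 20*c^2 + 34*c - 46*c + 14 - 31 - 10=20*c^2 - 12*c - 27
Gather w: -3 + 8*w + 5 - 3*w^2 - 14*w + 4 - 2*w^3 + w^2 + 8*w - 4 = -2*w^3 - 2*w^2 + 2*w + 2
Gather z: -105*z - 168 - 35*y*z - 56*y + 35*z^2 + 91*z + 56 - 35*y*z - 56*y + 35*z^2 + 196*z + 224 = -112*y + 70*z^2 + z*(182 - 70*y) + 112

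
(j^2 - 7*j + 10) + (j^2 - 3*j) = 2*j^2 - 10*j + 10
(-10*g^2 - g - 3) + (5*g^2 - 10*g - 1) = -5*g^2 - 11*g - 4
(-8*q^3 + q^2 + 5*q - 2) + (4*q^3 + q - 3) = -4*q^3 + q^2 + 6*q - 5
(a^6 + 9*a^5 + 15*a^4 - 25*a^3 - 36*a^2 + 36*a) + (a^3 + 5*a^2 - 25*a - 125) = a^6 + 9*a^5 + 15*a^4 - 24*a^3 - 31*a^2 + 11*a - 125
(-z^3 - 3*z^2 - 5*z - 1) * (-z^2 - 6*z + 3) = z^5 + 9*z^4 + 20*z^3 + 22*z^2 - 9*z - 3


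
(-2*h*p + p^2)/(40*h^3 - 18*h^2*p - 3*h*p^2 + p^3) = p/(-20*h^2 - h*p + p^2)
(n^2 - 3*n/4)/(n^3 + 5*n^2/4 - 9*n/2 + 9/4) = n/(n^2 + 2*n - 3)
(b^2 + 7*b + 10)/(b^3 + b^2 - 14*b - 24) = (b + 5)/(b^2 - b - 12)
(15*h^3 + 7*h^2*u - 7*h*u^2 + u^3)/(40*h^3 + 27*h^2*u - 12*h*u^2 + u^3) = (-3*h + u)/(-8*h + u)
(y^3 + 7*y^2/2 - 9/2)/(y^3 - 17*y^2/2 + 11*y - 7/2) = (2*y^2 + 9*y + 9)/(2*y^2 - 15*y + 7)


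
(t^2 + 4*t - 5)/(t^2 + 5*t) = (t - 1)/t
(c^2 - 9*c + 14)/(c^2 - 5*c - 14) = (c - 2)/(c + 2)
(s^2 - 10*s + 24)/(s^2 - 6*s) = (s - 4)/s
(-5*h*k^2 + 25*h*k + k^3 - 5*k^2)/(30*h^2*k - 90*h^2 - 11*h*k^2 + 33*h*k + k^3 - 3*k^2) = k*(5 - k)/(6*h*k - 18*h - k^2 + 3*k)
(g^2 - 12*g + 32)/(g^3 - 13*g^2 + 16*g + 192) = (g - 4)/(g^2 - 5*g - 24)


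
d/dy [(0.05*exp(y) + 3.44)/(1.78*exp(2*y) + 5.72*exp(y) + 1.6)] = (-(0.05*exp(y) + 3.44)*(3.56*exp(y) + 5.72) + 0.089*exp(2*y) + 0.286*exp(y) + 0.08)*exp(y)/(1.78*exp(2*y) + 5.72*exp(y) + 1.6)^2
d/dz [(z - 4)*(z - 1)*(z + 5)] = 3*z^2 - 21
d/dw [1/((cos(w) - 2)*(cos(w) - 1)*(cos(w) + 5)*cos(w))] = (-23*cos(w) + 3*cos(2*w) + cos(3*w) + 13)*sin(w)/((cos(w) - 2)^2*(cos(w) - 1)^2*(cos(w) + 5)^2*cos(w)^2)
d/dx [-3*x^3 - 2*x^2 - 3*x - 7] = -9*x^2 - 4*x - 3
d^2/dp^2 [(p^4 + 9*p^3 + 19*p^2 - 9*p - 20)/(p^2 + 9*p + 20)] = 2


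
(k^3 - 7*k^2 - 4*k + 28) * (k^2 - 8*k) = k^5 - 15*k^4 + 52*k^3 + 60*k^2 - 224*k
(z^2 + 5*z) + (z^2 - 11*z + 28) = 2*z^2 - 6*z + 28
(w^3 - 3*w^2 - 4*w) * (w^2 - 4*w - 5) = w^5 - 7*w^4 + 3*w^3 + 31*w^2 + 20*w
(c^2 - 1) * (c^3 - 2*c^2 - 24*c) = c^5 - 2*c^4 - 25*c^3 + 2*c^2 + 24*c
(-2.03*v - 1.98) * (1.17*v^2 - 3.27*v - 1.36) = -2.3751*v^3 + 4.3215*v^2 + 9.2354*v + 2.6928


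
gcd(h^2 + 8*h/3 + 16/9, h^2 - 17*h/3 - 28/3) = h + 4/3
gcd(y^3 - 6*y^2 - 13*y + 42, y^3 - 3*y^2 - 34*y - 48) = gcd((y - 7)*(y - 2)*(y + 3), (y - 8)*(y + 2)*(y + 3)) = y + 3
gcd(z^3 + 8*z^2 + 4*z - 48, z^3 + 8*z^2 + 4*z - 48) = z^3 + 8*z^2 + 4*z - 48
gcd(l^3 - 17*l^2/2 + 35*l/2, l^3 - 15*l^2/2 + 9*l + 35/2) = l^2 - 17*l/2 + 35/2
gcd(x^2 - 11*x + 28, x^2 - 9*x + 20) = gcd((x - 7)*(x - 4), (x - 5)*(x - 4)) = x - 4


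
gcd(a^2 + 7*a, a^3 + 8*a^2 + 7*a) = a^2 + 7*a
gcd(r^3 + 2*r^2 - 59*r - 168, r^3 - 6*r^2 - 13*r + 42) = r + 3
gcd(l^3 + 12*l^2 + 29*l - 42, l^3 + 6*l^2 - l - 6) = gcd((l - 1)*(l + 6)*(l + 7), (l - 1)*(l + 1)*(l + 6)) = l^2 + 5*l - 6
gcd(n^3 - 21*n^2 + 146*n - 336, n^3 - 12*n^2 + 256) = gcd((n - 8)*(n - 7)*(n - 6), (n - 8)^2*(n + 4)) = n - 8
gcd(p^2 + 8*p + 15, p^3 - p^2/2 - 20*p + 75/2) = p + 5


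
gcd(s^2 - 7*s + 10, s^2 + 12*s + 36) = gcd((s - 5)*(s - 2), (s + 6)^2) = 1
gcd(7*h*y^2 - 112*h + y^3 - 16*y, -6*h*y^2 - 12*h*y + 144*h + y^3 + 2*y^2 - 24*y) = y - 4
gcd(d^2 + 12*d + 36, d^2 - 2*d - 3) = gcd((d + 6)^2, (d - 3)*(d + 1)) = 1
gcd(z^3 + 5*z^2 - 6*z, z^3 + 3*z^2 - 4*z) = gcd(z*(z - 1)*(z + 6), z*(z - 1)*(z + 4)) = z^2 - z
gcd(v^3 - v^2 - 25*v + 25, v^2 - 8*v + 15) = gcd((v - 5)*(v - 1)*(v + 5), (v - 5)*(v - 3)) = v - 5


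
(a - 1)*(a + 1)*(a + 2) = a^3 + 2*a^2 - a - 2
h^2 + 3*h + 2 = (h + 1)*(h + 2)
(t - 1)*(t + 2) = t^2 + t - 2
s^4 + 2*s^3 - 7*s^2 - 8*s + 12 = (s - 2)*(s - 1)*(s + 2)*(s + 3)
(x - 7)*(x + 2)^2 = x^3 - 3*x^2 - 24*x - 28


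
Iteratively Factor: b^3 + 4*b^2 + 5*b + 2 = (b + 1)*(b^2 + 3*b + 2) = (b + 1)*(b + 2)*(b + 1)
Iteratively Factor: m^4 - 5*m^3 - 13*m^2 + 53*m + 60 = (m + 1)*(m^3 - 6*m^2 - 7*m + 60) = (m + 1)*(m + 3)*(m^2 - 9*m + 20) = (m - 5)*(m + 1)*(m + 3)*(m - 4)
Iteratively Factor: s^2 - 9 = (s + 3)*(s - 3)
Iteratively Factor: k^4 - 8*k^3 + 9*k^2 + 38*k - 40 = (k + 2)*(k^3 - 10*k^2 + 29*k - 20) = (k - 1)*(k + 2)*(k^2 - 9*k + 20) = (k - 4)*(k - 1)*(k + 2)*(k - 5)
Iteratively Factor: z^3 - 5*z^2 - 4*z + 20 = (z + 2)*(z^2 - 7*z + 10) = (z - 5)*(z + 2)*(z - 2)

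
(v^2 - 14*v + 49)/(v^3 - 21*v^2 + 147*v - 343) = 1/(v - 7)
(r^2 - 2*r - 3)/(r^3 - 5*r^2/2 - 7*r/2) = 2*(r - 3)/(r*(2*r - 7))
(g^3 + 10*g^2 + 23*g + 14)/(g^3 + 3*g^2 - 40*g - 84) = (g + 1)/(g - 6)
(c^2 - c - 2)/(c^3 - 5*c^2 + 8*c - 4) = (c + 1)/(c^2 - 3*c + 2)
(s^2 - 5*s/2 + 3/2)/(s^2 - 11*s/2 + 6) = (s - 1)/(s - 4)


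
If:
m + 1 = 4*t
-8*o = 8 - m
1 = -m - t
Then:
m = -1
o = -9/8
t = 0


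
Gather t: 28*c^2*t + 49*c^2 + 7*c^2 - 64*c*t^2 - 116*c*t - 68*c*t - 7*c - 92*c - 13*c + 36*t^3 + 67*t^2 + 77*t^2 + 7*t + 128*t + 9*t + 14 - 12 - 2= 56*c^2 - 112*c + 36*t^3 + t^2*(144 - 64*c) + t*(28*c^2 - 184*c + 144)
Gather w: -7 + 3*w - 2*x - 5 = 3*w - 2*x - 12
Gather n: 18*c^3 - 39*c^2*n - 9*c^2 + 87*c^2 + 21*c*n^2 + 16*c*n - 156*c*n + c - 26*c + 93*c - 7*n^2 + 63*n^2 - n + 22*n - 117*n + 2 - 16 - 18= 18*c^3 + 78*c^2 + 68*c + n^2*(21*c + 56) + n*(-39*c^2 - 140*c - 96) - 32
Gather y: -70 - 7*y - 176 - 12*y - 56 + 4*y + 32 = -15*y - 270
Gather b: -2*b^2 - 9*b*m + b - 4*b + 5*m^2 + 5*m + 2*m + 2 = -2*b^2 + b*(-9*m - 3) + 5*m^2 + 7*m + 2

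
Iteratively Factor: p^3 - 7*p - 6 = (p - 3)*(p^2 + 3*p + 2) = (p - 3)*(p + 1)*(p + 2)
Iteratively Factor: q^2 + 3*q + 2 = (q + 2)*(q + 1)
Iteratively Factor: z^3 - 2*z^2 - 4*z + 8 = (z + 2)*(z^2 - 4*z + 4) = (z - 2)*(z + 2)*(z - 2)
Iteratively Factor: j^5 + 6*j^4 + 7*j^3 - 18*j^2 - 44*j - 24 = (j + 1)*(j^4 + 5*j^3 + 2*j^2 - 20*j - 24) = (j + 1)*(j + 3)*(j^3 + 2*j^2 - 4*j - 8) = (j + 1)*(j + 2)*(j + 3)*(j^2 - 4) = (j + 1)*(j + 2)^2*(j + 3)*(j - 2)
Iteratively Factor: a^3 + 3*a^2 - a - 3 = (a - 1)*(a^2 + 4*a + 3) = (a - 1)*(a + 3)*(a + 1)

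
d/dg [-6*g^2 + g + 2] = 1 - 12*g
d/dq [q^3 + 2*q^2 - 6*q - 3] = 3*q^2 + 4*q - 6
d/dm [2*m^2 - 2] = 4*m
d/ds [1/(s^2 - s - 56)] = (1 - 2*s)/(-s^2 + s + 56)^2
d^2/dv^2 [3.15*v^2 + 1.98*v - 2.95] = 6.30000000000000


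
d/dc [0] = 0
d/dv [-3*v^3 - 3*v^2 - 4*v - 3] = -9*v^2 - 6*v - 4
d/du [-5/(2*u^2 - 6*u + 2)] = 5*(2*u - 3)/(2*(u^2 - 3*u + 1)^2)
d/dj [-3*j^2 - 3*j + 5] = -6*j - 3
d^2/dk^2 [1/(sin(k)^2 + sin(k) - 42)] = (-4*sin(k)^4 - 3*sin(k)^3 - 163*sin(k)^2 - 36*sin(k) + 86)/(sin(k)^2 + sin(k) - 42)^3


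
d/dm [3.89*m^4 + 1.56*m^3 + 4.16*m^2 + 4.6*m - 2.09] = 15.56*m^3 + 4.68*m^2 + 8.32*m + 4.6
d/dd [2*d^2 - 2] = 4*d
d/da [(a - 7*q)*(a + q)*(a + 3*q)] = 3*a^2 - 6*a*q - 25*q^2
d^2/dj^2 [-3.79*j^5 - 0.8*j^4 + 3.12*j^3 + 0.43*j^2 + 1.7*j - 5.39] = -75.8*j^3 - 9.6*j^2 + 18.72*j + 0.86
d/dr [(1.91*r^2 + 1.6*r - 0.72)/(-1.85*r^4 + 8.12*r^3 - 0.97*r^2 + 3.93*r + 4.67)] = (7.067*r^5 - 6.6292*r^4 - 31.312*r^3 + 26.5975*r^2 + 16.4426*r + 10.3016)/(3.4225*r^8 - 30.044*r^7 + 69.5234*r^6 - 30.2938*r^5 + 47.4851*r^4 + 68.2166*r^3 + 6.3851*r^2 + 36.7062*r + 21.8089)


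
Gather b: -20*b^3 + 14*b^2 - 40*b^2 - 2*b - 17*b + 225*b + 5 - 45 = -20*b^3 - 26*b^2 + 206*b - 40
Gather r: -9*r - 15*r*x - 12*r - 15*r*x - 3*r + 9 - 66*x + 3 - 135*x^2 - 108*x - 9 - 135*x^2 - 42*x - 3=r*(-30*x - 24) - 270*x^2 - 216*x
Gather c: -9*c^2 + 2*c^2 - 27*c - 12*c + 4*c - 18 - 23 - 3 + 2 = -7*c^2 - 35*c - 42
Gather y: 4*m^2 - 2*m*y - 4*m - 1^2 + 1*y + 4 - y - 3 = 4*m^2 - 2*m*y - 4*m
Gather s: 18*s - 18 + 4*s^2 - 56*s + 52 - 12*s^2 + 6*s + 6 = -8*s^2 - 32*s + 40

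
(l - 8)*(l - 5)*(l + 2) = l^3 - 11*l^2 + 14*l + 80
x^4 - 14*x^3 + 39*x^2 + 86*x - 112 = (x - 8)*(x - 7)*(x - 1)*(x + 2)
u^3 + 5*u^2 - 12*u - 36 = (u - 3)*(u + 2)*(u + 6)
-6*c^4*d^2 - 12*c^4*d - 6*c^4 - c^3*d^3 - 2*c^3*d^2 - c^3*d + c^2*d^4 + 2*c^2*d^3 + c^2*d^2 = (-3*c + d)*(2*c + d)*(c*d + c)^2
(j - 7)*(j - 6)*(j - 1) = j^3 - 14*j^2 + 55*j - 42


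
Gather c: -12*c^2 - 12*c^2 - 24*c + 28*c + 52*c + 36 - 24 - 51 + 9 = -24*c^2 + 56*c - 30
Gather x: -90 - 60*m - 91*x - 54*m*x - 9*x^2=-60*m - 9*x^2 + x*(-54*m - 91) - 90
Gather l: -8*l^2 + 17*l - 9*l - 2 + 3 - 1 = -8*l^2 + 8*l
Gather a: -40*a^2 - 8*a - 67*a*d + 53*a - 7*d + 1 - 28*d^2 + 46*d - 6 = -40*a^2 + a*(45 - 67*d) - 28*d^2 + 39*d - 5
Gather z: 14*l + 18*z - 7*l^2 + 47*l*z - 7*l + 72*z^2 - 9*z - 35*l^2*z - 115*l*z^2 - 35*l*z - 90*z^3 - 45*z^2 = -7*l^2 + 7*l - 90*z^3 + z^2*(27 - 115*l) + z*(-35*l^2 + 12*l + 9)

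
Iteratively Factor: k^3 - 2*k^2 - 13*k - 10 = (k + 2)*(k^2 - 4*k - 5) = (k + 1)*(k + 2)*(k - 5)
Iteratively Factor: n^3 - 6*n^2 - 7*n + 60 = (n - 4)*(n^2 - 2*n - 15) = (n - 5)*(n - 4)*(n + 3)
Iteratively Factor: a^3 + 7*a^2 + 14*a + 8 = (a + 1)*(a^2 + 6*a + 8) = (a + 1)*(a + 4)*(a + 2)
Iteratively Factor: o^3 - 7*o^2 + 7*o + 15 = (o - 3)*(o^2 - 4*o - 5) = (o - 5)*(o - 3)*(o + 1)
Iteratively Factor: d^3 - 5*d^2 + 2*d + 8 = (d - 2)*(d^2 - 3*d - 4) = (d - 2)*(d + 1)*(d - 4)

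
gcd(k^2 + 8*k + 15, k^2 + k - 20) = k + 5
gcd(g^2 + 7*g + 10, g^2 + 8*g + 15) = g + 5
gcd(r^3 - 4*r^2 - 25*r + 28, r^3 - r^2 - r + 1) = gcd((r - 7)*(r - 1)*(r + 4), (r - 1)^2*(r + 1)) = r - 1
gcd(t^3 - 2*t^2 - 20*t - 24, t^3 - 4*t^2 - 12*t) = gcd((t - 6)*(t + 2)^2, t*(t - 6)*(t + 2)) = t^2 - 4*t - 12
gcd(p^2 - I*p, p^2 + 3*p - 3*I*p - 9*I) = 1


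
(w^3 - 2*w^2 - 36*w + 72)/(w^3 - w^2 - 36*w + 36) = (w - 2)/(w - 1)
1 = 1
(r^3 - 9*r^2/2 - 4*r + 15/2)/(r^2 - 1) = (2*r^2 - 7*r - 15)/(2*(r + 1))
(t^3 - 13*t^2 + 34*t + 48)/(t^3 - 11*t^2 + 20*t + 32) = (t - 6)/(t - 4)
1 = 1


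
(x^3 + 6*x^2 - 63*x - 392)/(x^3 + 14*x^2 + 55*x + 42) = (x^2 - x - 56)/(x^2 + 7*x + 6)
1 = 1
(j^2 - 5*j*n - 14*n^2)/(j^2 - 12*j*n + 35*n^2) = (j + 2*n)/(j - 5*n)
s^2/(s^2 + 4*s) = s/(s + 4)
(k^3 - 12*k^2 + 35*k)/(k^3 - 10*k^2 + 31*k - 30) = k*(k - 7)/(k^2 - 5*k + 6)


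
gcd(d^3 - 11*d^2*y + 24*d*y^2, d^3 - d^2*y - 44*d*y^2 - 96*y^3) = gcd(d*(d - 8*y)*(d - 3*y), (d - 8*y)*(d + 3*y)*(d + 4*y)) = -d + 8*y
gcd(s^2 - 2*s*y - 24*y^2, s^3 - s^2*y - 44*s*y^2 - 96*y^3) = s + 4*y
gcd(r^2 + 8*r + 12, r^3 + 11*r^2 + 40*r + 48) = 1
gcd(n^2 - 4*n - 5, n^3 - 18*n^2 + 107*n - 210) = n - 5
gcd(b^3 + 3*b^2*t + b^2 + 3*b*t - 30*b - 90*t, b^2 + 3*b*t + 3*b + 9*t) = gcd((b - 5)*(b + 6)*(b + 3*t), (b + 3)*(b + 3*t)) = b + 3*t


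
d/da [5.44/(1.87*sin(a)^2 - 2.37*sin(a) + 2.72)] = (12.8928 - 20.3456*sin(a))*cos(a)/(1.87*sin(a)^2 - 2.37*sin(a) + 2.72)^2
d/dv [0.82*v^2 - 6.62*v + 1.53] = 1.64*v - 6.62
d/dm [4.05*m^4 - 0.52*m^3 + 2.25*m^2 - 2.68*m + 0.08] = 16.2*m^3 - 1.56*m^2 + 4.5*m - 2.68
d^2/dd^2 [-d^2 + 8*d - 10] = -2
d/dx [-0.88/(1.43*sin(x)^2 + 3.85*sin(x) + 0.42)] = (2.5168*sin(x) + 3.388)*cos(x)/(1.43*sin(x)^2 + 3.85*sin(x) + 0.42)^2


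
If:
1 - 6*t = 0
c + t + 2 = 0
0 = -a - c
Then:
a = 13/6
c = -13/6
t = 1/6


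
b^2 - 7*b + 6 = (b - 6)*(b - 1)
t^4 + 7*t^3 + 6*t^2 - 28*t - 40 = (t - 2)*(t + 2)^2*(t + 5)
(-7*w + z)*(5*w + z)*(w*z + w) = -35*w^3*z - 35*w^3 - 2*w^2*z^2 - 2*w^2*z + w*z^3 + w*z^2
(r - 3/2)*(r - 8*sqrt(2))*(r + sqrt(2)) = r^3 - 7*sqrt(2)*r^2 - 3*r^2/2 - 16*r + 21*sqrt(2)*r/2 + 24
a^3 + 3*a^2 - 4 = (a - 1)*(a + 2)^2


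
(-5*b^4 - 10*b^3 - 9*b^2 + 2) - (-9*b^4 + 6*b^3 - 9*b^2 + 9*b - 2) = 4*b^4 - 16*b^3 - 9*b + 4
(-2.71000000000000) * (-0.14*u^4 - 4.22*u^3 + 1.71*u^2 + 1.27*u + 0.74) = 0.3794*u^4 + 11.4362*u^3 - 4.6341*u^2 - 3.4417*u - 2.0054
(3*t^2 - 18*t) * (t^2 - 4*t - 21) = 3*t^4 - 30*t^3 + 9*t^2 + 378*t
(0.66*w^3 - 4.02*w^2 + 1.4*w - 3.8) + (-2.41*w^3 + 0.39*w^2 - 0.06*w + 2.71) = -1.75*w^3 - 3.63*w^2 + 1.34*w - 1.09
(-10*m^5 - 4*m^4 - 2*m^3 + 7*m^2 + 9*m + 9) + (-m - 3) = -10*m^5 - 4*m^4 - 2*m^3 + 7*m^2 + 8*m + 6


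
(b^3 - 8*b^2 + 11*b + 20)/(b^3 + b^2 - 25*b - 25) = (b - 4)/(b + 5)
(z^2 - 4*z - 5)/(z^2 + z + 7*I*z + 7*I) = (z - 5)/(z + 7*I)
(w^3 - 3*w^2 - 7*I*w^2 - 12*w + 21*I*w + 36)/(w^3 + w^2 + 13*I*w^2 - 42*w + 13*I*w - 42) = (w^3 + w^2*(-3 - 7*I) + w*(-12 + 21*I) + 36)/(w^3 + w^2*(1 + 13*I) + w*(-42 + 13*I) - 42)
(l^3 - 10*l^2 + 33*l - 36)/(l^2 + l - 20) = (l^2 - 6*l + 9)/(l + 5)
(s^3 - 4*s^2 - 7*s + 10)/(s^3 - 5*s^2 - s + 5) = (s + 2)/(s + 1)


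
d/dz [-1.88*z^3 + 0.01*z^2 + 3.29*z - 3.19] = -5.64*z^2 + 0.02*z + 3.29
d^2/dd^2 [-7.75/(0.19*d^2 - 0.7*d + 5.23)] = (0.55955*d^2 - 2.0615*d - 7.75*(0.38*d - 0.7)*(0.76*d - 1.4) + 15.40235)/(0.19*d^2 - 0.7*d + 5.23)^3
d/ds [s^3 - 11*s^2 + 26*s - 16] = 3*s^2 - 22*s + 26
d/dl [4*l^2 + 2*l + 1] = 8*l + 2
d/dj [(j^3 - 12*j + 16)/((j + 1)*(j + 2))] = (j^4 + 6*j^3 + 18*j^2 - 32*j - 72)/(j^4 + 6*j^3 + 13*j^2 + 12*j + 4)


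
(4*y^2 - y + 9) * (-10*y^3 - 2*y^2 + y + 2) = -40*y^5 + 2*y^4 - 84*y^3 - 11*y^2 + 7*y + 18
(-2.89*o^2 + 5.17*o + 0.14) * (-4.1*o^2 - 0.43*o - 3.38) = 11.849*o^4 - 19.9543*o^3 + 6.9711*o^2 - 17.5348*o - 0.4732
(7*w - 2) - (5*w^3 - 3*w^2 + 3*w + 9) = -5*w^3 + 3*w^2 + 4*w - 11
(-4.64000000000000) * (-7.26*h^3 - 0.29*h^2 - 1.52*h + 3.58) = 33.6864*h^3 + 1.3456*h^2 + 7.0528*h - 16.6112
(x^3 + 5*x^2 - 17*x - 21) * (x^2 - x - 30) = x^5 + 4*x^4 - 52*x^3 - 154*x^2 + 531*x + 630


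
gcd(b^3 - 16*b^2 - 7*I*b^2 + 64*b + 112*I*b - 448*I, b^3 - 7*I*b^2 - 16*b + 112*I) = b - 7*I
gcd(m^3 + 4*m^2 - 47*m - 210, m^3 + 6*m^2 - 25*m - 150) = m^2 + 11*m + 30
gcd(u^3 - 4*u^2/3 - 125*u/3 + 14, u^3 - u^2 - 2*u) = 1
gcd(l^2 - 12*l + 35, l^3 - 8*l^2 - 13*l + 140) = l^2 - 12*l + 35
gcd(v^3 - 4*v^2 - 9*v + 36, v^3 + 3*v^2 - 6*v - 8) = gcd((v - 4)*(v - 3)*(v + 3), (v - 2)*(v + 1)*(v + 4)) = 1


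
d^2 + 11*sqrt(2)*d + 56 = (d + 4*sqrt(2))*(d + 7*sqrt(2))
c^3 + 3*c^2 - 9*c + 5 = (c - 1)^2*(c + 5)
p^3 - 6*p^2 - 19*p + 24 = (p - 8)*(p - 1)*(p + 3)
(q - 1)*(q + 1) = q^2 - 1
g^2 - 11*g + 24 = (g - 8)*(g - 3)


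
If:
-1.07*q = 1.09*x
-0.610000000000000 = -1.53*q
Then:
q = 0.40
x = -0.39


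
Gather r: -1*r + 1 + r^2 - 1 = r^2 - r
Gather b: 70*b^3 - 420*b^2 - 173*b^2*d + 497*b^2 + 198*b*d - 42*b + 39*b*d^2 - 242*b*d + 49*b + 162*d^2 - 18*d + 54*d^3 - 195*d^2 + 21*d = 70*b^3 + b^2*(77 - 173*d) + b*(39*d^2 - 44*d + 7) + 54*d^3 - 33*d^2 + 3*d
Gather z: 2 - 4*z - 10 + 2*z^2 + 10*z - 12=2*z^2 + 6*z - 20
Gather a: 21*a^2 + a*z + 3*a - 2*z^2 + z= 21*a^2 + a*(z + 3) - 2*z^2 + z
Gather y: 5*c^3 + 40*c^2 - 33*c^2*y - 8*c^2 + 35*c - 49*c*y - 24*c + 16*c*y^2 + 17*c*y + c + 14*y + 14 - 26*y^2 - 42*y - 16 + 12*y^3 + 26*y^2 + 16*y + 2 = 5*c^3 + 32*c^2 + 16*c*y^2 + 12*c + 12*y^3 + y*(-33*c^2 - 32*c - 12)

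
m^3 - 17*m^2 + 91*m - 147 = (m - 7)^2*(m - 3)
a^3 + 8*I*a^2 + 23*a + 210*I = (a - 5*I)*(a + 6*I)*(a + 7*I)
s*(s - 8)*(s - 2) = s^3 - 10*s^2 + 16*s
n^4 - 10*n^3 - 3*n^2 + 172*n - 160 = (n - 8)*(n - 5)*(n - 1)*(n + 4)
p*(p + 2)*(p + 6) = p^3 + 8*p^2 + 12*p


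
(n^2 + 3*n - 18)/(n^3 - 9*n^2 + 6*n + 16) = (n^2 + 3*n - 18)/(n^3 - 9*n^2 + 6*n + 16)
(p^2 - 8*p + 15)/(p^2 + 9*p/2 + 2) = 2*(p^2 - 8*p + 15)/(2*p^2 + 9*p + 4)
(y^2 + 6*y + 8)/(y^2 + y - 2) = (y + 4)/(y - 1)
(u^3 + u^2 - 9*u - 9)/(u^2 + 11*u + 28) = (u^3 + u^2 - 9*u - 9)/(u^2 + 11*u + 28)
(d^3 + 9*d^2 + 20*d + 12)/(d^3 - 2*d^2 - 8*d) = (d^2 + 7*d + 6)/(d*(d - 4))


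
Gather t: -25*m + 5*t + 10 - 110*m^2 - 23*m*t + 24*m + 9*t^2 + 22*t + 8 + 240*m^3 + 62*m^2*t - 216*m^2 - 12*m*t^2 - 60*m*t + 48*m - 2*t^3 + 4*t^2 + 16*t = 240*m^3 - 326*m^2 + 47*m - 2*t^3 + t^2*(13 - 12*m) + t*(62*m^2 - 83*m + 43) + 18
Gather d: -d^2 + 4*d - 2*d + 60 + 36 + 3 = -d^2 + 2*d + 99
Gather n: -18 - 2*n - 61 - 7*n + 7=-9*n - 72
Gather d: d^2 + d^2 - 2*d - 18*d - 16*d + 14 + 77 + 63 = 2*d^2 - 36*d + 154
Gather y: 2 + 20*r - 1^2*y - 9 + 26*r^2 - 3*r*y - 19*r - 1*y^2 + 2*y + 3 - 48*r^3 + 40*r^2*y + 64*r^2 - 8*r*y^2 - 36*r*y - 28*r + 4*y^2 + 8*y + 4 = -48*r^3 + 90*r^2 - 27*r + y^2*(3 - 8*r) + y*(40*r^2 - 39*r + 9)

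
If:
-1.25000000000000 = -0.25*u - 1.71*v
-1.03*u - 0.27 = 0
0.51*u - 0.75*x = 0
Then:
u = -0.26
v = 0.77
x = -0.18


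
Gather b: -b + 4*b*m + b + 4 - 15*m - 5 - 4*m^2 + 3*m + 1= 4*b*m - 4*m^2 - 12*m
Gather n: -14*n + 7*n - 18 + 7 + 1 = -7*n - 10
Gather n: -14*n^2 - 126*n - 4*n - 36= -14*n^2 - 130*n - 36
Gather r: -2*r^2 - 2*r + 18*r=-2*r^2 + 16*r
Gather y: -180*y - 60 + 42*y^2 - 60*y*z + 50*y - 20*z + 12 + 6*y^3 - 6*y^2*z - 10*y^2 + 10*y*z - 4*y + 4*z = 6*y^3 + y^2*(32 - 6*z) + y*(-50*z - 134) - 16*z - 48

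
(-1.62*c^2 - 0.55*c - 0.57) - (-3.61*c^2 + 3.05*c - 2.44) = 1.99*c^2 - 3.6*c + 1.87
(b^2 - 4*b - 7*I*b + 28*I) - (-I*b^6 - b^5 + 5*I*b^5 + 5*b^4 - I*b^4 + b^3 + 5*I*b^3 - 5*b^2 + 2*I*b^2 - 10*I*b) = I*b^6 + b^5 - 5*I*b^5 - 5*b^4 + I*b^4 - b^3 - 5*I*b^3 + 6*b^2 - 2*I*b^2 - 4*b + 3*I*b + 28*I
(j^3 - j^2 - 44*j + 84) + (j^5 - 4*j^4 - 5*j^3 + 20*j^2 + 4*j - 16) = j^5 - 4*j^4 - 4*j^3 + 19*j^2 - 40*j + 68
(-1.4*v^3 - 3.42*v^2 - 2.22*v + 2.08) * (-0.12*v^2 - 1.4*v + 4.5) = 0.168*v^5 + 2.3704*v^4 - 1.2456*v^3 - 12.5316*v^2 - 12.902*v + 9.36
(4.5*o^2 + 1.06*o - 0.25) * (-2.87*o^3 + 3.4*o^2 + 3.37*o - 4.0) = -12.915*o^5 + 12.2578*o^4 + 19.4865*o^3 - 15.2778*o^2 - 5.0825*o + 1.0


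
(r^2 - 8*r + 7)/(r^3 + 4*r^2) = (r^2 - 8*r + 7)/(r^2*(r + 4))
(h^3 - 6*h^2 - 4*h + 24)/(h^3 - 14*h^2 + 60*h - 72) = (h + 2)/(h - 6)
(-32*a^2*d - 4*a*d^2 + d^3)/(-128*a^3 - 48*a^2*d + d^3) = d/(4*a + d)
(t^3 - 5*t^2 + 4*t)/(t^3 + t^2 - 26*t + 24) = t/(t + 6)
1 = 1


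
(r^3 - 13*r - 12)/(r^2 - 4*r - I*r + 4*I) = (r^2 + 4*r + 3)/(r - I)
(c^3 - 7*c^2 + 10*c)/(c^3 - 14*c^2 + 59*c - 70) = c/(c - 7)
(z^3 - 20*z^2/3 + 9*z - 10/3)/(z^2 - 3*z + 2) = (3*z^2 - 17*z + 10)/(3*(z - 2))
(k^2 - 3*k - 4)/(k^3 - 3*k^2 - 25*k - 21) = (k - 4)/(k^2 - 4*k - 21)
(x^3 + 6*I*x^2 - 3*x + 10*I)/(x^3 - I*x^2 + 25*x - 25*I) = (x + 2*I)/(x - 5*I)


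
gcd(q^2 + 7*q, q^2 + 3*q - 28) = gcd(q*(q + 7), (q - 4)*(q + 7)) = q + 7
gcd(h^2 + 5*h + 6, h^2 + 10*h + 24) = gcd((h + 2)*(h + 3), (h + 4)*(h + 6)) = 1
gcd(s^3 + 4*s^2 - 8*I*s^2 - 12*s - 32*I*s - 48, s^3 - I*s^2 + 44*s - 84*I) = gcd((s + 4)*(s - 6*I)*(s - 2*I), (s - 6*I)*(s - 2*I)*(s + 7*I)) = s^2 - 8*I*s - 12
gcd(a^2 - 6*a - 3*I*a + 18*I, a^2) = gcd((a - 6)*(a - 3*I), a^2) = 1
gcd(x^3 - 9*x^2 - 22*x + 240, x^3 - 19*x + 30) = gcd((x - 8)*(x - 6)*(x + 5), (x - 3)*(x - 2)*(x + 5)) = x + 5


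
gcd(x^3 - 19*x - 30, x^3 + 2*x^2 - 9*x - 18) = x^2 + 5*x + 6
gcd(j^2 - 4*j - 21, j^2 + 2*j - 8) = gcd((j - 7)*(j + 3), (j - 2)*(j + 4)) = 1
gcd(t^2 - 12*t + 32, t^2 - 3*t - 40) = t - 8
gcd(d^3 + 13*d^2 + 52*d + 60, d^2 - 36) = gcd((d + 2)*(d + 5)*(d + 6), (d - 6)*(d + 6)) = d + 6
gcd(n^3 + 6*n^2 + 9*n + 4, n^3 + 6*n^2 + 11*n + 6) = n + 1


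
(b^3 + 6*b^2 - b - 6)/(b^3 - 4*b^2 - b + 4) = (b + 6)/(b - 4)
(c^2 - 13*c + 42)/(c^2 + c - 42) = (c - 7)/(c + 7)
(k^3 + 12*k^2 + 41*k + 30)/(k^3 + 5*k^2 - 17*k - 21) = (k^2 + 11*k + 30)/(k^2 + 4*k - 21)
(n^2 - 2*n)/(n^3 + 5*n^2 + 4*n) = (n - 2)/(n^2 + 5*n + 4)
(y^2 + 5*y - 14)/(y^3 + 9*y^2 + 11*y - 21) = (y - 2)/(y^2 + 2*y - 3)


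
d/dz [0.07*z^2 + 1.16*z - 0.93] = 0.14*z + 1.16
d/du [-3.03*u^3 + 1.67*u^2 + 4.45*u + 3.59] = -9.09*u^2 + 3.34*u + 4.45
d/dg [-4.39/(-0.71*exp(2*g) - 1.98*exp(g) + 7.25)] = (-6.2338*exp(g) - 8.6922)*exp(g)/(0.71*exp(2*g) + 1.98*exp(g) - 7.25)^2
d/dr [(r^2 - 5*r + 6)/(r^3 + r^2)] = (-r^3 + 10*r^2 - 13*r - 12)/(r^3*(r^2 + 2*r + 1))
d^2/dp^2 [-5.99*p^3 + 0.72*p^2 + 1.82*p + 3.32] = 1.44 - 35.94*p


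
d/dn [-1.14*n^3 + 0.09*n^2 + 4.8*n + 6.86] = -3.42*n^2 + 0.18*n + 4.8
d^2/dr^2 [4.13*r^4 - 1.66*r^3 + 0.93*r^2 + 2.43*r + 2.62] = 49.56*r^2 - 9.96*r + 1.86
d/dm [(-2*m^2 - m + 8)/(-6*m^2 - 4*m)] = (m^2 + 48*m + 16)/(2*m^2*(9*m^2 + 12*m + 4))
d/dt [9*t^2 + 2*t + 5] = 18*t + 2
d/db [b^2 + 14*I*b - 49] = 2*b + 14*I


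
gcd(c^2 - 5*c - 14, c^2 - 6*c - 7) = c - 7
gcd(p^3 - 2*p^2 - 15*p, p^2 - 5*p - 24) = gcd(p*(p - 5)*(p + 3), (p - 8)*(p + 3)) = p + 3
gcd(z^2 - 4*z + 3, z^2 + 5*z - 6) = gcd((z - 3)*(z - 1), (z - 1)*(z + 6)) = z - 1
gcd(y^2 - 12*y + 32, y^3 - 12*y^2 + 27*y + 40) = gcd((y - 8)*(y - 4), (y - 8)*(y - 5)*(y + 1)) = y - 8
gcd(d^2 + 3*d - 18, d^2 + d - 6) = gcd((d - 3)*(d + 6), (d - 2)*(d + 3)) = 1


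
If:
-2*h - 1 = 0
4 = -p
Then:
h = -1/2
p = -4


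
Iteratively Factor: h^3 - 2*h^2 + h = (h)*(h^2 - 2*h + 1) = h*(h - 1)*(h - 1)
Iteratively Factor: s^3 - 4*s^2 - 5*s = (s + 1)*(s^2 - 5*s) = s*(s + 1)*(s - 5)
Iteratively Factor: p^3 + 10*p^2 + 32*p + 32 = (p + 2)*(p^2 + 8*p + 16) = (p + 2)*(p + 4)*(p + 4)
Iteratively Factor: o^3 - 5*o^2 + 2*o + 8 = (o - 2)*(o^2 - 3*o - 4) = (o - 2)*(o + 1)*(o - 4)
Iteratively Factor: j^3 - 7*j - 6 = (j + 1)*(j^2 - j - 6) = (j - 3)*(j + 1)*(j + 2)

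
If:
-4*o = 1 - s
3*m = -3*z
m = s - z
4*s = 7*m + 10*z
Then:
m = 0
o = -1/4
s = 0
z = 0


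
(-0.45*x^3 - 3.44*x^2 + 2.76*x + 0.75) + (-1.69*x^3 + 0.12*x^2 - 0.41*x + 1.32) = -2.14*x^3 - 3.32*x^2 + 2.35*x + 2.07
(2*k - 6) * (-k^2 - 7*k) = -2*k^3 - 8*k^2 + 42*k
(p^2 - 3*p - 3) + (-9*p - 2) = p^2 - 12*p - 5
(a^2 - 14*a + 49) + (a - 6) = a^2 - 13*a + 43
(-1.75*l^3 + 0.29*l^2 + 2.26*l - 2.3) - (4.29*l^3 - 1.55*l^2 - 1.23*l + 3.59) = -6.04*l^3 + 1.84*l^2 + 3.49*l - 5.89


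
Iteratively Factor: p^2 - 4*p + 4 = (p - 2)*(p - 2)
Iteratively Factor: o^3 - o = (o + 1)*(o^2 - o) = (o - 1)*(o + 1)*(o)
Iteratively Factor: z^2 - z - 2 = (z - 2)*(z + 1)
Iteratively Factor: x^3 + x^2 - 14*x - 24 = (x + 3)*(x^2 - 2*x - 8) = (x + 2)*(x + 3)*(x - 4)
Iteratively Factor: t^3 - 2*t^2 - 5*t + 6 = (t - 1)*(t^2 - t - 6) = (t - 3)*(t - 1)*(t + 2)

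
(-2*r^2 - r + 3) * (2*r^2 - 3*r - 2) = -4*r^4 + 4*r^3 + 13*r^2 - 7*r - 6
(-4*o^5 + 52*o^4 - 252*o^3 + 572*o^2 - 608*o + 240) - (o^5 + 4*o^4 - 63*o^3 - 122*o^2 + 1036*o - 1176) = -5*o^5 + 48*o^4 - 189*o^3 + 694*o^2 - 1644*o + 1416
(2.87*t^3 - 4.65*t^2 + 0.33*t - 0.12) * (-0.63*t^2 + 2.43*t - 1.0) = -1.8081*t^5 + 9.9036*t^4 - 14.3774*t^3 + 5.5275*t^2 - 0.6216*t + 0.12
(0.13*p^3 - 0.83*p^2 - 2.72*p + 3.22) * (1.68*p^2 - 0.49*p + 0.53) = 0.2184*p^5 - 1.4581*p^4 - 4.094*p^3 + 6.3025*p^2 - 3.0194*p + 1.7066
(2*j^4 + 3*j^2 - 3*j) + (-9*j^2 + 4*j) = 2*j^4 - 6*j^2 + j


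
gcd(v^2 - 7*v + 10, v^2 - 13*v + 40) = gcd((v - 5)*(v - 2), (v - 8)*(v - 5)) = v - 5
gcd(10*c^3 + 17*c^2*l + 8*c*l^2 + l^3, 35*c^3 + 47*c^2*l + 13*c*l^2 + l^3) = 5*c^2 + 6*c*l + l^2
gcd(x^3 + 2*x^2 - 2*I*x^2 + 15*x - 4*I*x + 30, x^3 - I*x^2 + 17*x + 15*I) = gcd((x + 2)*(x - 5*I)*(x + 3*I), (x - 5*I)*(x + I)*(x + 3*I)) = x^2 - 2*I*x + 15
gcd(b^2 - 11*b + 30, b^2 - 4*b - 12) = b - 6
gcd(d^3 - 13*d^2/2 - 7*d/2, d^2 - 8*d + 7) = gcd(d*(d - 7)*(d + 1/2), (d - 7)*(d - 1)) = d - 7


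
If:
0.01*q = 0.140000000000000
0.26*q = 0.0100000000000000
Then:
No Solution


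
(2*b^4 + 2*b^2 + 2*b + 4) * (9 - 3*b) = -6*b^5 + 18*b^4 - 6*b^3 + 12*b^2 + 6*b + 36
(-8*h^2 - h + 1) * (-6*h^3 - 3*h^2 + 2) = 48*h^5 + 30*h^4 - 3*h^3 - 19*h^2 - 2*h + 2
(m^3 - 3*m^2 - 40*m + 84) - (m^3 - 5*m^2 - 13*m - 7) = 2*m^2 - 27*m + 91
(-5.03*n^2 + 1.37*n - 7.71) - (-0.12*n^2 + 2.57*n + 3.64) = -4.91*n^2 - 1.2*n - 11.35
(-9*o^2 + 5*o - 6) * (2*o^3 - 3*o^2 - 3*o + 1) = -18*o^5 + 37*o^4 - 6*o^2 + 23*o - 6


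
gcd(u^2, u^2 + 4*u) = u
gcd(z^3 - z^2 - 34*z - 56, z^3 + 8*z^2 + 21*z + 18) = z + 2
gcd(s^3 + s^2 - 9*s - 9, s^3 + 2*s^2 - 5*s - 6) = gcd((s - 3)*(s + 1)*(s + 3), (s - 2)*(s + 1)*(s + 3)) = s^2 + 4*s + 3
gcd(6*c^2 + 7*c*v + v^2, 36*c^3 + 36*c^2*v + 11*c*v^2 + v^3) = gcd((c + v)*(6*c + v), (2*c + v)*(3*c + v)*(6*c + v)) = 6*c + v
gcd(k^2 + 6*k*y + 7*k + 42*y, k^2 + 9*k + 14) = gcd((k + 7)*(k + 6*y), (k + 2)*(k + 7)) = k + 7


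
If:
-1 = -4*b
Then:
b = 1/4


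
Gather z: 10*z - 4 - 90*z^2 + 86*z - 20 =-90*z^2 + 96*z - 24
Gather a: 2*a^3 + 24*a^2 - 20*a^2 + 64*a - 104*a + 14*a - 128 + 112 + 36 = 2*a^3 + 4*a^2 - 26*a + 20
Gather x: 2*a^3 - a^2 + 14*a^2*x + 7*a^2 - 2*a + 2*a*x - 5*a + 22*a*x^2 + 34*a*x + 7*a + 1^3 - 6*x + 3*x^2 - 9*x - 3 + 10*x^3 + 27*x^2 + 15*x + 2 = 2*a^3 + 6*a^2 + 10*x^3 + x^2*(22*a + 30) + x*(14*a^2 + 36*a)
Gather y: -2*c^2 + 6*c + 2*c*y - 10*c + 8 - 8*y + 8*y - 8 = -2*c^2 + 2*c*y - 4*c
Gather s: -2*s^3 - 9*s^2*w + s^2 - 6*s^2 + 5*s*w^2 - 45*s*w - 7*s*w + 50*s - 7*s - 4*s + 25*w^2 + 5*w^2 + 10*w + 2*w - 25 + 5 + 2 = -2*s^3 + s^2*(-9*w - 5) + s*(5*w^2 - 52*w + 39) + 30*w^2 + 12*w - 18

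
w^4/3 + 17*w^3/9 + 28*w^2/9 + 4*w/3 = w*(w/3 + 1)*(w + 2/3)*(w + 2)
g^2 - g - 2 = (g - 2)*(g + 1)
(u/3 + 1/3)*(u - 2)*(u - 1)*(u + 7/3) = u^4/3 + u^3/9 - 17*u^2/9 - u/9 + 14/9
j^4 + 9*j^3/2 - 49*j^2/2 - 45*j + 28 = (j - 4)*(j - 1/2)*(j + 2)*(j + 7)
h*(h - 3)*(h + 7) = h^3 + 4*h^2 - 21*h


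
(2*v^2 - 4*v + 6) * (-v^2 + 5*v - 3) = -2*v^4 + 14*v^3 - 32*v^2 + 42*v - 18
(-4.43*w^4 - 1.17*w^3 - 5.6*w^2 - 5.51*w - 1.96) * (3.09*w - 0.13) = -13.6887*w^5 - 3.0394*w^4 - 17.1519*w^3 - 16.2979*w^2 - 5.3401*w + 0.2548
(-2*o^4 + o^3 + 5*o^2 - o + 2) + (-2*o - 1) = -2*o^4 + o^3 + 5*o^2 - 3*o + 1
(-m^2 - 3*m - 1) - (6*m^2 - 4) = -7*m^2 - 3*m + 3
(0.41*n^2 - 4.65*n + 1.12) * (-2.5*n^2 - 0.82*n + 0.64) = -1.025*n^4 + 11.2888*n^3 + 1.2754*n^2 - 3.8944*n + 0.7168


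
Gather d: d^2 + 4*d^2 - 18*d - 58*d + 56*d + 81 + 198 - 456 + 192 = 5*d^2 - 20*d + 15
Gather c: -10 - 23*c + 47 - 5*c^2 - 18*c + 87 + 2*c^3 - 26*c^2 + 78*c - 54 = 2*c^3 - 31*c^2 + 37*c + 70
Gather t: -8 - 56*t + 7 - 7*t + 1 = -63*t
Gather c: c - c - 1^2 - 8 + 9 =0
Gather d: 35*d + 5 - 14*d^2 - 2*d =-14*d^2 + 33*d + 5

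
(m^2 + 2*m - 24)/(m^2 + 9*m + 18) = (m - 4)/(m + 3)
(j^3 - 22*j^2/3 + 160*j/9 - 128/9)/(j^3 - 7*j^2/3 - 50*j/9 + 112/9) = (3*j - 8)/(3*j + 7)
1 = 1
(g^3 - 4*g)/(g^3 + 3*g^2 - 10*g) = (g + 2)/(g + 5)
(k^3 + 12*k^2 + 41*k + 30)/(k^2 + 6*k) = k + 6 + 5/k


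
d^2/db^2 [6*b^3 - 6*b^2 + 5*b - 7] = 36*b - 12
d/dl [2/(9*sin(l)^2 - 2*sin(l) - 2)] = 4*(1 - 9*sin(l))*cos(l)/(-9*sin(l)^2 + 2*sin(l) + 2)^2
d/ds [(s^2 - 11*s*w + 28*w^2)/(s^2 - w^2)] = w*(11*s^2 - 58*s*w + 11*w^2)/(s^4 - 2*s^2*w^2 + w^4)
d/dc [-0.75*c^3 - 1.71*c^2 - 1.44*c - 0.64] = -2.25*c^2 - 3.42*c - 1.44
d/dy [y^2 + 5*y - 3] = 2*y + 5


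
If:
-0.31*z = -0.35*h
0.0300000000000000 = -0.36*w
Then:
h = 0.885714285714286*z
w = -0.08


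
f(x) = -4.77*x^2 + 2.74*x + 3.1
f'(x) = 2.74 - 9.54*x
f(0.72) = 2.60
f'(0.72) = -4.13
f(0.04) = 3.20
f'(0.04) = 2.36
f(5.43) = -122.66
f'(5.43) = -49.06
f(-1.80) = -17.29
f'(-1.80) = 19.91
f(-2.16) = -25.07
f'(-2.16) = 23.35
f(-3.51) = -65.28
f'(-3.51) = 36.23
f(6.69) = -192.06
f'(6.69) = -61.08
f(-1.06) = -5.16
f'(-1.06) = 12.85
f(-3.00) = -48.05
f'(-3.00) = 31.36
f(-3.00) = -48.05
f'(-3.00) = 31.36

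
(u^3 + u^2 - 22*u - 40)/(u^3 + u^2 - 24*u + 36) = (u^3 + u^2 - 22*u - 40)/(u^3 + u^2 - 24*u + 36)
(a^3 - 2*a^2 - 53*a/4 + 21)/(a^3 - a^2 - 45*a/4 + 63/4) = (a - 4)/(a - 3)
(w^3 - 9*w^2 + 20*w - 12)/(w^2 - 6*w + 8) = (w^2 - 7*w + 6)/(w - 4)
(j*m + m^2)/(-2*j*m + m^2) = (-j - m)/(2*j - m)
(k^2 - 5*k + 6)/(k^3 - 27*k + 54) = (k - 2)/(k^2 + 3*k - 18)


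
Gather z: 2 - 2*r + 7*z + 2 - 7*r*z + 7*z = -2*r + z*(14 - 7*r) + 4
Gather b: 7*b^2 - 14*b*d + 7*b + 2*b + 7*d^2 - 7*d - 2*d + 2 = 7*b^2 + b*(9 - 14*d) + 7*d^2 - 9*d + 2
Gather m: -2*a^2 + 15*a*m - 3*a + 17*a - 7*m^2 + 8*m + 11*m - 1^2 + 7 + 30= -2*a^2 + 14*a - 7*m^2 + m*(15*a + 19) + 36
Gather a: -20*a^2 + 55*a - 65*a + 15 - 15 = -20*a^2 - 10*a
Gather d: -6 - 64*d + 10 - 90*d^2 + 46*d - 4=-90*d^2 - 18*d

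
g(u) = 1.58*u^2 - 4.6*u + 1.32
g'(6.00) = 14.36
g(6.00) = 30.60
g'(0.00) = -4.60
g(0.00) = 1.32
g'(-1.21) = -8.42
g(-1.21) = 9.20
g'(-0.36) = -5.74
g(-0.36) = 3.18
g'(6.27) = 15.21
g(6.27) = 34.59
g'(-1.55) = -9.50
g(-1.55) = 12.25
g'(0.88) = -1.82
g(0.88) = -1.50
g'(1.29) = -0.52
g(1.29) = -1.98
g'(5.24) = 11.96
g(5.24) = 20.60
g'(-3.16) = -14.59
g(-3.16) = 31.63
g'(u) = 3.16*u - 4.6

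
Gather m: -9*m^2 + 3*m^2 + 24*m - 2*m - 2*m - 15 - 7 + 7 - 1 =-6*m^2 + 20*m - 16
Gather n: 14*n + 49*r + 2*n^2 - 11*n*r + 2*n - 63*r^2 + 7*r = 2*n^2 + n*(16 - 11*r) - 63*r^2 + 56*r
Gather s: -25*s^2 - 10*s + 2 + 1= -25*s^2 - 10*s + 3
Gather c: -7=-7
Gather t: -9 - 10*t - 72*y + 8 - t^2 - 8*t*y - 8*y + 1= -t^2 + t*(-8*y - 10) - 80*y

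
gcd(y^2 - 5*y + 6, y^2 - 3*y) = y - 3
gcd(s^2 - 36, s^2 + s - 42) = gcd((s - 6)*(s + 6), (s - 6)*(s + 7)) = s - 6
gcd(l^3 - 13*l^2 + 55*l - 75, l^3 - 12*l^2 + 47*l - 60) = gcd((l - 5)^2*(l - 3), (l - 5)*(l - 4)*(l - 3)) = l^2 - 8*l + 15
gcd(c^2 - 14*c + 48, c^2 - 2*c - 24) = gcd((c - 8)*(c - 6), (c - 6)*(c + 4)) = c - 6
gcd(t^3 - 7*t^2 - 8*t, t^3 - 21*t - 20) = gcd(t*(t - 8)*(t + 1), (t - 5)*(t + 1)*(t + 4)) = t + 1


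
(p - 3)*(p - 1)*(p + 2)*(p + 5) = p^4 + 3*p^3 - 15*p^2 - 19*p + 30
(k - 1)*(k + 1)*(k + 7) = k^3 + 7*k^2 - k - 7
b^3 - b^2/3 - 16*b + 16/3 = (b - 4)*(b - 1/3)*(b + 4)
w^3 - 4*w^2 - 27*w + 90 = (w - 6)*(w - 3)*(w + 5)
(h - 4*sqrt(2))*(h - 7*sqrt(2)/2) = h^2 - 15*sqrt(2)*h/2 + 28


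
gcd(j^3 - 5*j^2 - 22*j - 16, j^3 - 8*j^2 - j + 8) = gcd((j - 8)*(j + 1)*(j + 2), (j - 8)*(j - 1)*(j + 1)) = j^2 - 7*j - 8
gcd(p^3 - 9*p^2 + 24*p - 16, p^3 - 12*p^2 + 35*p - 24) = p - 1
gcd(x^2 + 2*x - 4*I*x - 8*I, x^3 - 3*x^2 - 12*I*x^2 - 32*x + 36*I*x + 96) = x - 4*I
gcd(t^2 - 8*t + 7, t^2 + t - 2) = t - 1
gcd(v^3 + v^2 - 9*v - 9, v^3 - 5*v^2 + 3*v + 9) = v^2 - 2*v - 3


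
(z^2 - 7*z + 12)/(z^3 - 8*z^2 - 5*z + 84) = (z - 3)/(z^2 - 4*z - 21)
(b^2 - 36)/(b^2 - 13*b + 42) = (b + 6)/(b - 7)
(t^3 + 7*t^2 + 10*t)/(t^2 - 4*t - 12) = t*(t + 5)/(t - 6)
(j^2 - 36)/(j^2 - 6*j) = (j + 6)/j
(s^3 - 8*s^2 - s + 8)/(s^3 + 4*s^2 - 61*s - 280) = (s^2 - 1)/(s^2 + 12*s + 35)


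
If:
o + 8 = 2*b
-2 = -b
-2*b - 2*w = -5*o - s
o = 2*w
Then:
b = 2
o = -4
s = 20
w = -2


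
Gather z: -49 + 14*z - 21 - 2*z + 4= 12*z - 66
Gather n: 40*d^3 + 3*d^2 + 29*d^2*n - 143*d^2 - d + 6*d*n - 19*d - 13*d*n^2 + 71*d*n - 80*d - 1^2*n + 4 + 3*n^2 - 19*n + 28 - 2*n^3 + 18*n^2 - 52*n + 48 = 40*d^3 - 140*d^2 - 100*d - 2*n^3 + n^2*(21 - 13*d) + n*(29*d^2 + 77*d - 72) + 80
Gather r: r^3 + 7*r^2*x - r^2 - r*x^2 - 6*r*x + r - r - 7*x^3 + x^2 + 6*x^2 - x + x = r^3 + r^2*(7*x - 1) + r*(-x^2 - 6*x) - 7*x^3 + 7*x^2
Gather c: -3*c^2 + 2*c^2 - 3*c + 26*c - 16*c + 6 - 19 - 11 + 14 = -c^2 + 7*c - 10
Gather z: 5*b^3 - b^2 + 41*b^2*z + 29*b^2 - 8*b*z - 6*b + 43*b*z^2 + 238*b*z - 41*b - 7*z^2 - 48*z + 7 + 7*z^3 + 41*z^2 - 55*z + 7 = 5*b^3 + 28*b^2 - 47*b + 7*z^3 + z^2*(43*b + 34) + z*(41*b^2 + 230*b - 103) + 14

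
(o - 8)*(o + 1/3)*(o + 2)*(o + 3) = o^4 - 8*o^3/3 - 35*o^2 - 178*o/3 - 16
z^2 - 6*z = z*(z - 6)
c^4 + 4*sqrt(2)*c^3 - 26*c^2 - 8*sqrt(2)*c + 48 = (c - 2*sqrt(2))*(c - sqrt(2))*(c + sqrt(2))*(c + 6*sqrt(2))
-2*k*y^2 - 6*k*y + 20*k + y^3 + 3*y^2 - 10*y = (-2*k + y)*(y - 2)*(y + 5)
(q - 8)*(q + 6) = q^2 - 2*q - 48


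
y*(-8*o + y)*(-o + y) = 8*o^2*y - 9*o*y^2 + y^3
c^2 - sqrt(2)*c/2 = c*(c - sqrt(2)/2)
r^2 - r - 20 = (r - 5)*(r + 4)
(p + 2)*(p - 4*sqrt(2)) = p^2 - 4*sqrt(2)*p + 2*p - 8*sqrt(2)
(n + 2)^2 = n^2 + 4*n + 4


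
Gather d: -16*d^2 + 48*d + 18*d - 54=-16*d^2 + 66*d - 54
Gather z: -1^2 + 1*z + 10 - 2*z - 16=-z - 7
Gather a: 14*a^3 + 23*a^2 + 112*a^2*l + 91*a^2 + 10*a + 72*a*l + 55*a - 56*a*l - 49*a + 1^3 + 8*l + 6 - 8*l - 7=14*a^3 + a^2*(112*l + 114) + a*(16*l + 16)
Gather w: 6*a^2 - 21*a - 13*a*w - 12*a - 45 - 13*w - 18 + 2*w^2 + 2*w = 6*a^2 - 33*a + 2*w^2 + w*(-13*a - 11) - 63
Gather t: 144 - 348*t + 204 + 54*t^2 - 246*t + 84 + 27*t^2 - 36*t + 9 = 81*t^2 - 630*t + 441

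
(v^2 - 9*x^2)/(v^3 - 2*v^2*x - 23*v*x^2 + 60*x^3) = (-v - 3*x)/(-v^2 - v*x + 20*x^2)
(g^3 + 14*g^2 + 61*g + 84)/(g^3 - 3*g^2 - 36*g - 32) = (g^2 + 10*g + 21)/(g^2 - 7*g - 8)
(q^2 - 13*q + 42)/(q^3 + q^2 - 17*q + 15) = (q^2 - 13*q + 42)/(q^3 + q^2 - 17*q + 15)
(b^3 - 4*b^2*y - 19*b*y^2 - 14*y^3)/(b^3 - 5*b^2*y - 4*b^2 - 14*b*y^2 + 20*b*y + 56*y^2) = (b + y)/(b - 4)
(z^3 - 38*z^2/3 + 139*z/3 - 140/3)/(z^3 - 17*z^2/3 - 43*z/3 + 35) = (z - 4)/(z + 3)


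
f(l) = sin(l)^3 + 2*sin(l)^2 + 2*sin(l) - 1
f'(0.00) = 2.00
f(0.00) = -1.00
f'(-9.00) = -0.78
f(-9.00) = -1.55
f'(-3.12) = -1.91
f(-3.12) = -1.04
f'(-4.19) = -3.85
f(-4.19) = 2.89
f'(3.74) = -0.58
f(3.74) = -1.67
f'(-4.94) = 1.97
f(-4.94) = 3.77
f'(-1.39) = 0.17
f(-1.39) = -1.98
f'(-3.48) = -3.45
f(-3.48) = -0.08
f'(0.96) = 4.18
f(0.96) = 2.53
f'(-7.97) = -0.11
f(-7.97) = -1.99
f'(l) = 3*sin(l)^2*cos(l) + 4*sin(l)*cos(l) + 2*cos(l)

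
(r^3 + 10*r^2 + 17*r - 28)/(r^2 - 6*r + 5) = (r^2 + 11*r + 28)/(r - 5)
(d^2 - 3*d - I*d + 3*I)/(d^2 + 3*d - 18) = (d - I)/(d + 6)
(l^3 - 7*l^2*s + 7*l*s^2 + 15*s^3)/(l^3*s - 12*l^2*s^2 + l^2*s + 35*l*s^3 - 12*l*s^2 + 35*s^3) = (-l^2 + 2*l*s + 3*s^2)/(s*(-l^2 + 7*l*s - l + 7*s))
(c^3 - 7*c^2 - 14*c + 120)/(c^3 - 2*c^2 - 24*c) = (c - 5)/c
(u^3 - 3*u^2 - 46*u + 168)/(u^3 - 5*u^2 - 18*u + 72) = (u^2 + 3*u - 28)/(u^2 + u - 12)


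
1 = 1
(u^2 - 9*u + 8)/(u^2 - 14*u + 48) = (u - 1)/(u - 6)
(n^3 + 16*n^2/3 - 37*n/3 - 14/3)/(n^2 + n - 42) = (3*n^2 - 5*n - 2)/(3*(n - 6))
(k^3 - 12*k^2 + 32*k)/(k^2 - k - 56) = k*(k - 4)/(k + 7)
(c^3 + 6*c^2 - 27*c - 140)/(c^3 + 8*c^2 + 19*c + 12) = (c^2 + 2*c - 35)/(c^2 + 4*c + 3)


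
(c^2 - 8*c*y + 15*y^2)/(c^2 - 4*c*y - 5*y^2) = (c - 3*y)/(c + y)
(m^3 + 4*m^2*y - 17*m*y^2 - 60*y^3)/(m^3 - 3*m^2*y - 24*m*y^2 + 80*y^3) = (-m - 3*y)/(-m + 4*y)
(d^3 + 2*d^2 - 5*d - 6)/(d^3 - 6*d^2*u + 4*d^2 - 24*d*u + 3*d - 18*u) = (2 - d)/(-d + 6*u)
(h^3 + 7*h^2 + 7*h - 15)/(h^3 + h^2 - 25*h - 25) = (h^2 + 2*h - 3)/(h^2 - 4*h - 5)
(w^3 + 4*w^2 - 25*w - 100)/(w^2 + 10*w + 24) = (w^2 - 25)/(w + 6)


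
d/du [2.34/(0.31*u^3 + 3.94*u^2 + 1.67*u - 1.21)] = (-2.1762*u^2 - 18.4392*u - 3.9078)/(0.31*u^3 + 3.94*u^2 + 1.67*u - 1.21)^2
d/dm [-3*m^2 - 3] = -6*m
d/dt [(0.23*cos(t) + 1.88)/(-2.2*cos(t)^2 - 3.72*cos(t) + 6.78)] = (0.506*sin(t)^2 - 8.272*cos(t) - 9.059)*sin(t)/(2.2*cos(t)^2 + 3.72*cos(t) - 6.78)^2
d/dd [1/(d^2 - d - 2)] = (1 - 2*d)/(-d^2 + d + 2)^2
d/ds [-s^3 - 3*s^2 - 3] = 3*s*(-s - 2)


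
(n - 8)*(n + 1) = n^2 - 7*n - 8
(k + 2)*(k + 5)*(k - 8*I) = k^3 + 7*k^2 - 8*I*k^2 + 10*k - 56*I*k - 80*I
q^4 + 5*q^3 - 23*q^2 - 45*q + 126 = (q - 3)*(q - 2)*(q + 3)*(q + 7)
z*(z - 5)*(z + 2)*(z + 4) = z^4 + z^3 - 22*z^2 - 40*z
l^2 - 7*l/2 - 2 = (l - 4)*(l + 1/2)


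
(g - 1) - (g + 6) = -7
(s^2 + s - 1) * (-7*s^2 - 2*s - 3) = -7*s^4 - 9*s^3 + 2*s^2 - s + 3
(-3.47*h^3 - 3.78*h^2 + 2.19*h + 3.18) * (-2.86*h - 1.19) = 9.9242*h^4 + 14.9401*h^3 - 1.7652*h^2 - 11.7009*h - 3.7842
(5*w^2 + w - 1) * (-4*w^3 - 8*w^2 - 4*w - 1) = -20*w^5 - 44*w^4 - 24*w^3 - w^2 + 3*w + 1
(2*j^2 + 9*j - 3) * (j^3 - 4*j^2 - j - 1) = 2*j^5 + j^4 - 41*j^3 + j^2 - 6*j + 3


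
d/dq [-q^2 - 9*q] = -2*q - 9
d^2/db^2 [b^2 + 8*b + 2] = 2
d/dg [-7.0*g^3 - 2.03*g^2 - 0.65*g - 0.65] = -21.0*g^2 - 4.06*g - 0.65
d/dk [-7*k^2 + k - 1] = 1 - 14*k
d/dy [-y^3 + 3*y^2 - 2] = 3*y*(2 - y)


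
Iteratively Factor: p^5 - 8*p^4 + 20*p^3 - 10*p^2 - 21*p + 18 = (p - 1)*(p^4 - 7*p^3 + 13*p^2 + 3*p - 18) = (p - 3)*(p - 1)*(p^3 - 4*p^2 + p + 6) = (p - 3)*(p - 2)*(p - 1)*(p^2 - 2*p - 3) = (p - 3)^2*(p - 2)*(p - 1)*(p + 1)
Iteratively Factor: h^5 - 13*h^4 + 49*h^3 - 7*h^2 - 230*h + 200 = (h - 5)*(h^4 - 8*h^3 + 9*h^2 + 38*h - 40) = (h - 5)*(h - 1)*(h^3 - 7*h^2 + 2*h + 40) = (h - 5)*(h - 4)*(h - 1)*(h^2 - 3*h - 10) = (h - 5)^2*(h - 4)*(h - 1)*(h + 2)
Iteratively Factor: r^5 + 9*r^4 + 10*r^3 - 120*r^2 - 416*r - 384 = (r - 4)*(r^4 + 13*r^3 + 62*r^2 + 128*r + 96) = (r - 4)*(r + 2)*(r^3 + 11*r^2 + 40*r + 48) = (r - 4)*(r + 2)*(r + 3)*(r^2 + 8*r + 16) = (r - 4)*(r + 2)*(r + 3)*(r + 4)*(r + 4)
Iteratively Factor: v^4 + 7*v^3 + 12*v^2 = (v + 4)*(v^3 + 3*v^2) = v*(v + 4)*(v^2 + 3*v) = v^2*(v + 4)*(v + 3)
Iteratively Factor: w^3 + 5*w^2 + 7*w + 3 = (w + 1)*(w^2 + 4*w + 3) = (w + 1)^2*(w + 3)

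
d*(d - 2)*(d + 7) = d^3 + 5*d^2 - 14*d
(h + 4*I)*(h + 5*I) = h^2 + 9*I*h - 20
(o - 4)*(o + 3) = o^2 - o - 12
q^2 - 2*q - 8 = (q - 4)*(q + 2)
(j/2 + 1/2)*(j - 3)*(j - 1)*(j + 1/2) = j^4/2 - 5*j^3/4 - 5*j^2/4 + 5*j/4 + 3/4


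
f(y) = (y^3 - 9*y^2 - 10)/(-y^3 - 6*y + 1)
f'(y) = (3*y^2 + 6)*(y^3 - 9*y^2 - 10)/(-y^3 - 6*y + 1)^2 + (3*y^2 - 18*y)/(-y^3 - 6*y + 1) = 3*(y*(6 - y)*(y^3 + 6*y - 1) - (y^2 + 2)*(-y^3 + 9*y^2 + 10))/(y^3 + 6*y - 1)^2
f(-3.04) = -2.56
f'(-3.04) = -0.08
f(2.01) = 1.99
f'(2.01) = -0.63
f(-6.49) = -2.11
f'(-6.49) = -0.12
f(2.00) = 2.00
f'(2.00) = -0.63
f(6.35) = 0.40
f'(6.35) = -0.20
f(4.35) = 0.91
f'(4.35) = -0.33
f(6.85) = 0.31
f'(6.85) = -0.17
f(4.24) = 0.95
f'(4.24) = -0.34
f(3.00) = 1.45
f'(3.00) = -0.48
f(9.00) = 0.01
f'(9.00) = -0.11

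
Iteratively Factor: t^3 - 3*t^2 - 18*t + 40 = (t - 5)*(t^2 + 2*t - 8) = (t - 5)*(t - 2)*(t + 4)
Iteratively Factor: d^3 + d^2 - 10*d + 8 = (d - 1)*(d^2 + 2*d - 8) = (d - 2)*(d - 1)*(d + 4)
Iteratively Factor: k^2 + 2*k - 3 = (k - 1)*(k + 3)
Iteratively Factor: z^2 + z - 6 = (z + 3)*(z - 2)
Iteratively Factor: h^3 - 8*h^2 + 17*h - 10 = (h - 1)*(h^2 - 7*h + 10) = (h - 2)*(h - 1)*(h - 5)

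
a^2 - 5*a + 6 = (a - 3)*(a - 2)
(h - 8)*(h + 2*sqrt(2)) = h^2 - 8*h + 2*sqrt(2)*h - 16*sqrt(2)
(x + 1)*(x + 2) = x^2 + 3*x + 2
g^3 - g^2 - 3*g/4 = g*(g - 3/2)*(g + 1/2)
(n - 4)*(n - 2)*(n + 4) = n^3 - 2*n^2 - 16*n + 32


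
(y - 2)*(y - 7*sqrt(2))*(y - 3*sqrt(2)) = y^3 - 10*sqrt(2)*y^2 - 2*y^2 + 20*sqrt(2)*y + 42*y - 84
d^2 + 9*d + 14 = (d + 2)*(d + 7)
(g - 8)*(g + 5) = g^2 - 3*g - 40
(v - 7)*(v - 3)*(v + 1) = v^3 - 9*v^2 + 11*v + 21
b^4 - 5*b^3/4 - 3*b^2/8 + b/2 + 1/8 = (b - 1)^2*(b + 1/4)*(b + 1/2)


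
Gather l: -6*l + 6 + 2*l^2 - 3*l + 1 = 2*l^2 - 9*l + 7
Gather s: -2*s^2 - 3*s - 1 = -2*s^2 - 3*s - 1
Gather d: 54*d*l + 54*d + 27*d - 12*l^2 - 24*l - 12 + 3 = d*(54*l + 81) - 12*l^2 - 24*l - 9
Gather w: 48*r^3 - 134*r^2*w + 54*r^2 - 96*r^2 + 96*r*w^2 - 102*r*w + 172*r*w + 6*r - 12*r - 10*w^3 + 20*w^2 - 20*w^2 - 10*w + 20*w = 48*r^3 - 42*r^2 + 96*r*w^2 - 6*r - 10*w^3 + w*(-134*r^2 + 70*r + 10)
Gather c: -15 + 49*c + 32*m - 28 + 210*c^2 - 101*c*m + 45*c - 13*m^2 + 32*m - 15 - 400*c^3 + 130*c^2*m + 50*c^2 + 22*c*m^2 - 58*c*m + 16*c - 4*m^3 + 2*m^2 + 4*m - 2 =-400*c^3 + c^2*(130*m + 260) + c*(22*m^2 - 159*m + 110) - 4*m^3 - 11*m^2 + 68*m - 60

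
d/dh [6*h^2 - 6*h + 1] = 12*h - 6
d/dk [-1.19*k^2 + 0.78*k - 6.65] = 0.78 - 2.38*k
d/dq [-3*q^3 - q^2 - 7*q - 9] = -9*q^2 - 2*q - 7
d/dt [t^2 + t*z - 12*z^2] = 2*t + z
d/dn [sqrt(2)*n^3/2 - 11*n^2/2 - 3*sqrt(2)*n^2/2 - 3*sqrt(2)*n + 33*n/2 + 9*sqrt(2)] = 3*sqrt(2)*n^2/2 - 11*n - 3*sqrt(2)*n - 3*sqrt(2) + 33/2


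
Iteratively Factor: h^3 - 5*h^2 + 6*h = (h - 3)*(h^2 - 2*h) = h*(h - 3)*(h - 2)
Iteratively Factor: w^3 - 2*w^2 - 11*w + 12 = (w - 4)*(w^2 + 2*w - 3) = (w - 4)*(w - 1)*(w + 3)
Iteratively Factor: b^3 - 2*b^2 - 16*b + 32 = (b - 2)*(b^2 - 16) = (b - 4)*(b - 2)*(b + 4)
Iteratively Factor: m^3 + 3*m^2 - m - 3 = (m + 1)*(m^2 + 2*m - 3) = (m - 1)*(m + 1)*(m + 3)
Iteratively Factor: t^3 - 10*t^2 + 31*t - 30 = (t - 2)*(t^2 - 8*t + 15) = (t - 3)*(t - 2)*(t - 5)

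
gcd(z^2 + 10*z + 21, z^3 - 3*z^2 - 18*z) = z + 3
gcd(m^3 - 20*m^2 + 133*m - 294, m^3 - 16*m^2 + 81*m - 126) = m^2 - 13*m + 42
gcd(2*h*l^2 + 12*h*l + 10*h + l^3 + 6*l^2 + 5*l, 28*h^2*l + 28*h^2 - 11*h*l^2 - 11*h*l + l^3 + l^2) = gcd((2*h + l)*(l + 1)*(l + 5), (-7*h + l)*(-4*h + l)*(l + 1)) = l + 1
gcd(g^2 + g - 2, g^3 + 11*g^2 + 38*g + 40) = g + 2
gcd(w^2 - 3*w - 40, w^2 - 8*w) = w - 8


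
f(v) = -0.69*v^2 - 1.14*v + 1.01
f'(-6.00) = 7.14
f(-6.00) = -16.99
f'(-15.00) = 19.56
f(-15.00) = -137.14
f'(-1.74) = 1.26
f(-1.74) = 0.90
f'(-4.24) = 4.71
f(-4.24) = -6.56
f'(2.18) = -4.15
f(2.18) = -4.75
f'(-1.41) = 0.81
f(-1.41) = 1.25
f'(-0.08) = -1.03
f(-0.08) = 1.10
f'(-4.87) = 5.58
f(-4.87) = -9.80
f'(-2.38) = 2.14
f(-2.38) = -0.19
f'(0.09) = -1.26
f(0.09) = 0.90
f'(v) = -1.38*v - 1.14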